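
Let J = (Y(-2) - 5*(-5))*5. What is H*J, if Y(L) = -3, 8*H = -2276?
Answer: -31295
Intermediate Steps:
H = -569/2 (H = (⅛)*(-2276) = -569/2 ≈ -284.50)
J = 110 (J = (-3 - 5*(-5))*5 = (-3 + 25)*5 = 22*5 = 110)
H*J = -569/2*110 = -31295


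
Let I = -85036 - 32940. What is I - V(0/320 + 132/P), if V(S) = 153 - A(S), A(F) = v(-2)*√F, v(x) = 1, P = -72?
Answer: -118129 + I*√66/6 ≈ -1.1813e+5 + 1.354*I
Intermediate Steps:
A(F) = √F (A(F) = 1*√F = √F)
V(S) = 153 - √S
I = -117976
I - V(0/320 + 132/P) = -117976 - (153 - √(0/320 + 132/(-72))) = -117976 - (153 - √(0*(1/320) + 132*(-1/72))) = -117976 - (153 - √(0 - 11/6)) = -117976 - (153 - √(-11/6)) = -117976 - (153 - I*√66/6) = -117976 + (-153 + I*√66/6) = -118129 + I*√66/6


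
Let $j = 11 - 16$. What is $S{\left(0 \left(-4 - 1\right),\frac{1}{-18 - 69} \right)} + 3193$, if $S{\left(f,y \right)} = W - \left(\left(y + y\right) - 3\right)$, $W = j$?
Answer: $\frac{277619}{87} \approx 3191.0$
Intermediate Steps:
$j = -5$ ($j = 11 - 16 = -5$)
$W = -5$
$S{\left(f,y \right)} = -2 - 2 y$ ($S{\left(f,y \right)} = -5 - \left(\left(y + y\right) - 3\right) = -5 - \left(2 y - 3\right) = -5 - \left(-3 + 2 y\right) = -2 - 2 y$)
$S{\left(0 \left(-4 - 1\right),\frac{1}{-18 - 69} \right)} + 3193 = \left(-2 - \frac{2}{-18 - 69}\right) + 3193 = \left(-2 - \frac{2}{-87}\right) + 3193 = \left(-2 - - \frac{2}{87}\right) + 3193 = \left(-2 + \frac{2}{87}\right) + 3193 = - \frac{172}{87} + 3193 = \frac{277619}{87}$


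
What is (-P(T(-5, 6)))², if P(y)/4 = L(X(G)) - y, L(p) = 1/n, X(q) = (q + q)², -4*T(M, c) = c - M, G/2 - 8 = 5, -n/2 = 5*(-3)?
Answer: 27889/225 ≈ 123.95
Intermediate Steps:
n = 30 (n = -10*(-3) = -2*(-15) = 30)
G = 26 (G = 16 + 2*5 = 16 + 10 = 26)
T(M, c) = -c/4 + M/4 (T(M, c) = -(c - M)/4 = -c/4 + M/4)
X(q) = 4*q² (X(q) = (2*q)² = 4*q²)
L(p) = 1/30
P(y) = 2/15 - 4*y (P(y) = 4*(1/30 - y) = 2/15 - 4*y)
(-P(T(-5, 6)))² = (-(2/15 - 4*(-¼*6 + (¼)*(-5))))² = (-(2/15 - 4*(-3/2 - 5/4)))² = (-(2/15 - 4*(-11/4)))² = (-(2/15 + 11))² = (-1*167/15)² = (-167/15)² = 27889/225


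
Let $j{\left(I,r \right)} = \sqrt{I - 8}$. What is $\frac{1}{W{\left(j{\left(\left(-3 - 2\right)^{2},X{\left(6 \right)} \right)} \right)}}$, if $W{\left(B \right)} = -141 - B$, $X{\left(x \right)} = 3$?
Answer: $- \frac{141}{19864} + \frac{\sqrt{17}}{19864} \approx -0.0068907$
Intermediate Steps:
$j{\left(I,r \right)} = \sqrt{-8 + I}$
$\frac{1}{W{\left(j{\left(\left(-3 - 2\right)^{2},X{\left(6 \right)} \right)} \right)}} = \frac{1}{-141 - \sqrt{-8 + \left(-3 - 2\right)^{2}}} = \frac{1}{-141 - \sqrt{-8 + \left(-5\right)^{2}}} = \frac{1}{-141 - \sqrt{-8 + 25}} = \frac{1}{-141 - \sqrt{17}}$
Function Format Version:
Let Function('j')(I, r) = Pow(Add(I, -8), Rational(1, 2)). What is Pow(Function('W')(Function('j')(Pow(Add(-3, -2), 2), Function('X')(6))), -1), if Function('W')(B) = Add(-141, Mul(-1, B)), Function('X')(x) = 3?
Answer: Add(Rational(-141, 19864), Mul(Rational(1, 19864), Pow(17, Rational(1, 2)))) ≈ -0.0068907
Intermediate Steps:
Function('j')(I, r) = Pow(Add(-8, I), Rational(1, 2))
Pow(Function('W')(Function('j')(Pow(Add(-3, -2), 2), Function('X')(6))), -1) = Pow(Add(-141, Mul(-1, Pow(Add(-8, Pow(Add(-3, -2), 2)), Rational(1, 2)))), -1) = Pow(Add(-141, Mul(-1, Pow(Add(-8, Pow(-5, 2)), Rational(1, 2)))), -1) = Pow(Add(-141, Mul(-1, Pow(Add(-8, 25), Rational(1, 2)))), -1) = Pow(Add(-141, Mul(-1, Pow(17, Rational(1, 2)))), -1)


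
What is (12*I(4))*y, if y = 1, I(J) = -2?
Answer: -24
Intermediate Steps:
(12*I(4))*y = (12*(-2))*1 = -24*1 = -24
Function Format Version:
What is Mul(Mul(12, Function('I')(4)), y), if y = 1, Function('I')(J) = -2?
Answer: -24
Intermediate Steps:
Mul(Mul(12, Function('I')(4)), y) = Mul(Mul(12, -2), 1) = Mul(-24, 1) = -24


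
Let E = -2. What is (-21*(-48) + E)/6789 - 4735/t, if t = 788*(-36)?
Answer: 20228041/64196784 ≈ 0.31509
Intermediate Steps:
t = -28368
(-21*(-48) + E)/6789 - 4735/t = (-21*(-48) - 2)/6789 - 4735/(-28368) = (1008 - 2)*(1/6789) - 4735*(-1/28368) = 1006*(1/6789) + 4735/28368 = 1006/6789 + 4735/28368 = 20228041/64196784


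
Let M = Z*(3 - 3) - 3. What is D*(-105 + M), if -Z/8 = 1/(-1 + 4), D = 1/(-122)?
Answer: 54/61 ≈ 0.88525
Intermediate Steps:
D = -1/122 ≈ -0.0081967
Z = -8/3 (Z = -8/(-1 + 4) = -8/3 ≈ -2.6667)
M = -3 (M = -8*(3 - 3)/3 - 3 = -8/3*0 - 3 = 0 - 3 = -3)
D*(-105 + M) = -(-105 - 3)/122 = -1/122*(-108) = 54/61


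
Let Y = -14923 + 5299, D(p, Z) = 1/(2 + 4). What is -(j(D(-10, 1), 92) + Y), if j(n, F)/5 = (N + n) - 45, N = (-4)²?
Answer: 58609/6 ≈ 9768.2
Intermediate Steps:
N = 16
D(p, Z) = ⅙ (D(p, Z) = 1/6 = ⅙)
Y = -9624
j(n, F) = -145 + 5*n (j(n, F) = 5*((16 + n) - 45) = 5*(-29 + n) = -145 + 5*n)
-(j(D(-10, 1), 92) + Y) = -((-145 + 5*(⅙)) - 9624) = -((-145 + ⅚) - 9624) = -(-865/6 - 9624) = -1*(-58609/6) = 58609/6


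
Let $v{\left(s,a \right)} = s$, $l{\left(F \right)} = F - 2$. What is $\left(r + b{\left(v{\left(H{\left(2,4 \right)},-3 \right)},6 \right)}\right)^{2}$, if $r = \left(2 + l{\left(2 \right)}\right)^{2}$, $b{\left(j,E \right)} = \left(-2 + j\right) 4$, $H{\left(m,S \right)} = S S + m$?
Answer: $4624$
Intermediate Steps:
$l{\left(F \right)} = -2 + F$
$H{\left(m,S \right)} = m + S^{2}$ ($H{\left(m,S \right)} = S^{2} + m = m + S^{2}$)
$b{\left(j,E \right)} = -8 + 4 j$
$r = 4$ ($r = \left(2 + \left(-2 + 2\right)\right)^{2} = \left(2 + 0\right)^{2} = 2^{2} = 4$)
$\left(r + b{\left(v{\left(H{\left(2,4 \right)},-3 \right)},6 \right)}\right)^{2} = \left(4 - \left(8 - 4 \left(2 + 4^{2}\right)\right)\right)^{2} = \left(4 - \left(8 - 4 \left(2 + 16\right)\right)\right)^{2} = \left(4 + \left(-8 + 4 \cdot 18\right)\right)^{2} = \left(4 + \left(-8 + 72\right)\right)^{2} = \left(4 + 64\right)^{2} = 68^{2} = 4624$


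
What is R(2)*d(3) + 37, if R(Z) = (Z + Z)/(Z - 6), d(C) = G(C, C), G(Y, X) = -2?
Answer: 39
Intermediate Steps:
d(C) = -2
R(Z) = 2*Z/(-6 + Z) (R(Z) = (2*Z)/(-6 + Z) = 2*Z/(-6 + Z))
R(2)*d(3) + 37 = (2*2/(-6 + 2))*(-2) + 37 = (2*2/(-4))*(-2) + 37 = (2*2*(-¼))*(-2) + 37 = -1*(-2) + 37 = 2 + 37 = 39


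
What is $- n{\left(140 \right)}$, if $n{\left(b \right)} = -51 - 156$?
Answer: $207$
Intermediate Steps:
$n{\left(b \right)} = -207$ ($n{\left(b \right)} = -51 - 156 = -207$)
$- n{\left(140 \right)} = \left(-1\right) \left(-207\right) = 207$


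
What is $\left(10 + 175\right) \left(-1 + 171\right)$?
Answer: $31450$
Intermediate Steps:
$\left(10 + 175\right) \left(-1 + 171\right) = 185 \cdot 170 = 31450$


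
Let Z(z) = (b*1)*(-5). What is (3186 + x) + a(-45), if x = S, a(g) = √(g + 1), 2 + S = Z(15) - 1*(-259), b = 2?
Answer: 3433 + 2*I*√11 ≈ 3433.0 + 6.6332*I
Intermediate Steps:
Z(z) = -10 (Z(z) = (2*1)*(-5) = 2*(-5) = -10)
S = 247 (S = -2 + (-10 - 1*(-259)) = -2 + (-10 + 259) = -2 + 249 = 247)
a(g) = √(1 + g)
x = 247
(3186 + x) + a(-45) = (3186 + 247) + √(1 - 45) = 3433 + √(-44) = 3433 + 2*I*√11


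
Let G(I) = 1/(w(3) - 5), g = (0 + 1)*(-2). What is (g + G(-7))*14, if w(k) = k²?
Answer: -49/2 ≈ -24.500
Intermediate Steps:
g = -2 (g = 1*(-2) = -2)
G(I) = ¼ (G(I) = 1/(3² - 5) = 1/(9 - 5) = 1/4 = ¼)
(g + G(-7))*14 = (-2 + ¼)*14 = -7/4*14 = -49/2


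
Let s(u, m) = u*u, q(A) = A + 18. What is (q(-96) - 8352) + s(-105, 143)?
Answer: 2595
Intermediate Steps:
q(A) = 18 + A
s(u, m) = u²
(q(-96) - 8352) + s(-105, 143) = ((18 - 96) - 8352) + (-105)² = (-78 - 8352) + 11025 = -8430 + 11025 = 2595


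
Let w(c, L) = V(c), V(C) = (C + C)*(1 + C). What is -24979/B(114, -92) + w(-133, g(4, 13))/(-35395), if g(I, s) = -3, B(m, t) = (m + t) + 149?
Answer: -890135857/6052545 ≈ -147.07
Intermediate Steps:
B(m, t) = 149 + m + t
V(C) = 2*C*(1 + C) (V(C) = (2*C)*(1 + C) = 2*C*(1 + C))
w(c, L) = 2*c*(1 + c)
-24979/B(114, -92) + w(-133, g(4, 13))/(-35395) = -24979/(149 + 114 - 92) + (2*(-133)*(1 - 133))/(-35395) = -24979/171 + (2*(-133)*(-132))*(-1/35395) = -24979*1/171 + 35112*(-1/35395) = -24979/171 - 35112/35395 = -890135857/6052545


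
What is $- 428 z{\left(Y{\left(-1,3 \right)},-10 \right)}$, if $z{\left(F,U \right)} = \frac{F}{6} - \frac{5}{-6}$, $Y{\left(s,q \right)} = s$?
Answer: $- \frac{856}{3} \approx -285.33$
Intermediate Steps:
$z{\left(F,U \right)} = \frac{5}{6} + \frac{F}{6}$ ($z{\left(F,U \right)} = F \frac{1}{6} - - \frac{5}{6} = \frac{F}{6} + \frac{5}{6} = \frac{5}{6} + \frac{F}{6}$)
$- 428 z{\left(Y{\left(-1,3 \right)},-10 \right)} = - 428 \left(\frac{5}{6} + \frac{1}{6} \left(-1\right)\right) = - 428 \left(\frac{5}{6} - \frac{1}{6}\right) = \left(-428\right) \frac{2}{3} = - \frac{856}{3}$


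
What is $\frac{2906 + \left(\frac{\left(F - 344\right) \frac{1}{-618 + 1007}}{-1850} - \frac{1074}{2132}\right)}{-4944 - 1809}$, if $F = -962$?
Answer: $- \frac{371490638591}{863423835950} \approx -0.43025$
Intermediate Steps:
$\frac{2906 + \left(\frac{\left(F - 344\right) \frac{1}{-618 + 1007}}{-1850} - \frac{1074}{2132}\right)}{-4944 - 1809} = \frac{2906 - \left(\frac{537}{1066} - \frac{\left(-962 - 344\right) \frac{1}{-618 + 1007}}{-1850}\right)}{-4944 - 1809} = \frac{2906 - \left(\frac{537}{1066} - - \frac{1306}{389} \left(- \frac{1}{1850}\right)\right)}{-6753} = \left(2906 - \left(\frac{537}{1066} - \left(-1306\right) \frac{1}{389} \left(- \frac{1}{1850}\right)\right)\right) \left(- \frac{1}{6753}\right) = \left(2906 - \frac{192529927}{383573450}\right) \left(- \frac{1}{6753}\right) = \frac{1114471915773}{383573450} \left(- \frac{1}{6753}\right) = - \frac{371490638591}{863423835950}$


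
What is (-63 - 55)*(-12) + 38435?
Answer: 39851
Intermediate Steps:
(-63 - 55)*(-12) + 38435 = -118*(-12) + 38435 = 1416 + 38435 = 39851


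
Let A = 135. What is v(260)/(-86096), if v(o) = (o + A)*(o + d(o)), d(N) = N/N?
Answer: -103095/86096 ≈ -1.1974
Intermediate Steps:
d(N) = 1
v(o) = (1 + o)*(135 + o) (v(o) = (o + 135)*(o + 1) = (135 + o)*(1 + o) = (1 + o)*(135 + o))
v(260)/(-86096) = (135 + 260² + 136*260)/(-86096) = (135 + 67600 + 35360)*(-1/86096) = 103095*(-1/86096) = -103095/86096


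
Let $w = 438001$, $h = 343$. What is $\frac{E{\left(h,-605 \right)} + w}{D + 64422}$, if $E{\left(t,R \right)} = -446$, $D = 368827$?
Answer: $\frac{437555}{433249} \approx 1.0099$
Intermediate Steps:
$\frac{E{\left(h,-605 \right)} + w}{D + 64422} = \frac{-446 + 438001}{368827 + 64422} = \frac{437555}{433249}$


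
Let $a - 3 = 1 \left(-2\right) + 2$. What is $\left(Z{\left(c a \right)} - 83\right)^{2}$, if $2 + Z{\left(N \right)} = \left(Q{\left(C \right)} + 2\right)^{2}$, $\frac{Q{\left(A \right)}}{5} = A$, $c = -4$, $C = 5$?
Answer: $414736$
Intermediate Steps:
$a = 3$ ($a = 3 + \left(1 \left(-2\right) + 2\right) = 3 + \left(-2 + 2\right) = 3 + 0 = 3$)
$Q{\left(A \right)} = 5 A$
$Z{\left(N \right)} = 727$ ($Z{\left(N \right)} = -2 + \left(5 \cdot 5 + 2\right)^{2} = -2 + \left(25 + 2\right)^{2} = -2 + 27^{2} = -2 + 729 = 727$)
$\left(Z{\left(c a \right)} - 83\right)^{2} = \left(727 - 83\right)^{2} = 644^{2} = 414736$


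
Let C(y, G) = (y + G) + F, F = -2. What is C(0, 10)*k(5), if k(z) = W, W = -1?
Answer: -8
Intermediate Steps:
k(z) = -1
C(y, G) = -2 + G + y (C(y, G) = (y + G) - 2 = (G + y) - 2 = -2 + G + y)
C(0, 10)*k(5) = (-2 + 10 + 0)*(-1) = 8*(-1) = -8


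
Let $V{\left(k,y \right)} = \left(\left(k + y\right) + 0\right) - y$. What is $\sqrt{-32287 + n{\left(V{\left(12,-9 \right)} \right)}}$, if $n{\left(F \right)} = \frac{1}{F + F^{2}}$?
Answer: $\frac{i \sqrt{196434069}}{78} \approx 179.69 i$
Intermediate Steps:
$V{\left(k,y \right)} = k$ ($V{\left(k,y \right)} = \left(k + y\right) - y = k$)
$\sqrt{-32287 + n{\left(V{\left(12,-9 \right)} \right)}} = \sqrt{-32287 + \frac{1}{12 \left(1 + 12\right)}} = \sqrt{-32287 + \frac{1}{12 \cdot 13}} = \sqrt{-32287 + \frac{1}{12} \cdot \frac{1}{13}} = \sqrt{-32287 + \frac{1}{156}} = \sqrt{- \frac{5036771}{156}} = \frac{i \sqrt{196434069}}{78}$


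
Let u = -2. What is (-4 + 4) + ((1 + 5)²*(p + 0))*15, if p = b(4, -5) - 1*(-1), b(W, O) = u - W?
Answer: -2700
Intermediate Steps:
b(W, O) = -2 - W
p = -5 (p = (-2 - 1*4) - 1*(-1) = (-2 - 4) + 1 = -6 + 1 = -5)
(-4 + 4) + ((1 + 5)²*(p + 0))*15 = (-4 + 4) + ((1 + 5)²*(-5 + 0))*15 = 0 + (6²*(-5))*15 = 0 + (36*(-5))*15 = 0 - 180*15 = 0 - 2700 = -2700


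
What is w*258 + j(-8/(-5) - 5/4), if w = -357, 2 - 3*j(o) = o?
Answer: -1842109/20 ≈ -92106.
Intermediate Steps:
j(o) = ⅔ - o/3
w*258 + j(-8/(-5) - 5/4) = -357*258 + (⅔ - (-8/(-5) - 5/4)/3) = -92106 + (⅔ - (-8*(-⅕) - 5*¼)/3) = -92106 + (⅔ - (8/5 - 5/4)/3) = -92106 + (⅔ - ⅓*7/20) = -92106 + (⅔ - 7/60) = -92106 + 11/20 = -1842109/20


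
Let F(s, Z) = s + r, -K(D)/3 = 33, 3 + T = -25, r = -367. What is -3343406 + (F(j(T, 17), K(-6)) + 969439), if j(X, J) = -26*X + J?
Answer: -2373589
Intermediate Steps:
T = -28 (T = -3 - 25 = -28)
K(D) = -99 (K(D) = -3*33 = -99)
j(X, J) = J - 26*X
F(s, Z) = -367 + s (F(s, Z) = s - 367 = -367 + s)
-3343406 + (F(j(T, 17), K(-6)) + 969439) = -3343406 + ((-367 + (17 - 26*(-28))) + 969439) = -3343406 + ((-367 + (17 + 728)) + 969439) = -3343406 + ((-367 + 745) + 969439) = -3343406 + (378 + 969439) = -3343406 + 969817 = -2373589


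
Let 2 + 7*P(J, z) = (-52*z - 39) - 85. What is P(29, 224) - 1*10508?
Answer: -12190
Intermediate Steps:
P(J, z) = -18 - 52*z/7 (P(J, z) = -2/7 + ((-52*z - 39) - 85)/7 = -2/7 + ((-39 - 52*z) - 85)/7 = -2/7 + (-124 - 52*z)/7 = -2/7 + (-124/7 - 52*z/7) = -18 - 52*z/7)
P(29, 224) - 1*10508 = (-18 - 52/7*224) - 1*10508 = (-18 - 1664) - 10508 = -1682 - 10508 = -12190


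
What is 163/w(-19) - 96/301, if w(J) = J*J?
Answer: 14407/108661 ≈ 0.13259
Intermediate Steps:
w(J) = J²
163/w(-19) - 96/301 = 163/((-19)²) - 96/301 = 163/361 - 96*1/301 = 163*(1/361) - 96/301 = 163/361 - 96/301 = 14407/108661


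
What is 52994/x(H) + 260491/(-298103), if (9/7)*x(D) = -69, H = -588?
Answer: -89669093/90727 ≈ -988.34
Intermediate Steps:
x(D) = -161/3 (x(D) = (7/9)*(-69) = -161/3)
52994/x(H) + 260491/(-298103) = 52994/(-161/3) + 260491/(-298103) = 52994*(-3/161) + 260491*(-1/298103) = -158982/161 - 260491/298103 = -89669093/90727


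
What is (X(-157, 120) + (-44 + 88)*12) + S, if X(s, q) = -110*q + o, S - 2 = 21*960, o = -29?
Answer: 7461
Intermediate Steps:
S = 20162 (S = 2 + 21*960 = 2 + 20160 = 20162)
X(s, q) = -29 - 110*q (X(s, q) = -110*q - 29 = -29 - 110*q)
(X(-157, 120) + (-44 + 88)*12) + S = ((-29 - 110*120) + (-44 + 88)*12) + 20162 = ((-29 - 13200) + 44*12) + 20162 = (-13229 + 528) + 20162 = -12701 + 20162 = 7461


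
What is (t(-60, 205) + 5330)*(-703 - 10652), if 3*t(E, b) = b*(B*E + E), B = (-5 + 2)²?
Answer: 405032850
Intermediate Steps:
B = 9 (B = (-3)² = 9)
t(E, b) = 10*E*b/3 (t(E, b) = (b*(9*E + E))/3 = (b*(10*E))/3 = (10*E*b)/3 = 10*E*b/3)
(t(-60, 205) + 5330)*(-703 - 10652) = ((10/3)*(-60)*205 + 5330)*(-703 - 10652) = (-41000 + 5330)*(-11355) = -35670*(-11355) = 405032850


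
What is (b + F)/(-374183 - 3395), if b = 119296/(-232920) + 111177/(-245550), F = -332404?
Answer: 158428377974197/179958413403900 ≈ 0.88036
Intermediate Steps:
b = -459903997/476612550 (b = 119296*(-1/232920) + 111177*(-1/245550) = -14912/29115 - 37059/81850 = -459903997/476612550 ≈ -0.96494)
(b + F)/(-374183 - 3395) = (-459903997/476612550 - 332404)/(-374183 - 3395) = -158428377974197/476612550/(-377578) = -158428377974197/476612550*(-1/377578) = 158428377974197/179958413403900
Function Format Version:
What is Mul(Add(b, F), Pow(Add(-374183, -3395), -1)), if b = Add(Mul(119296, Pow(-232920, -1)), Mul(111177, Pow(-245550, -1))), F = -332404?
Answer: Rational(158428377974197, 179958413403900) ≈ 0.88036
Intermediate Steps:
b = Rational(-459903997, 476612550) (b = Add(Mul(119296, Rational(-1, 232920)), Mul(111177, Rational(-1, 245550))) = Add(Rational(-14912, 29115), Rational(-37059, 81850)) = Rational(-459903997, 476612550) ≈ -0.96494)
Mul(Add(b, F), Pow(Add(-374183, -3395), -1)) = Mul(Add(Rational(-459903997, 476612550), -332404), Pow(Add(-374183, -3395), -1)) = Mul(Rational(-158428377974197, 476612550), Pow(-377578, -1)) = Mul(Rational(-158428377974197, 476612550), Rational(-1, 377578)) = Rational(158428377974197, 179958413403900)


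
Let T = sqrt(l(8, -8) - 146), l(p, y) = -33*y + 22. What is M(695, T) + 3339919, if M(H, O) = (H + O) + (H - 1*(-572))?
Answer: 3341881 + 2*sqrt(35) ≈ 3.3419e+6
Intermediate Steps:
l(p, y) = 22 - 33*y
T = 2*sqrt(35) (T = sqrt((22 - 33*(-8)) - 146) = sqrt((22 + 264) - 146) = sqrt(286 - 146) = sqrt(140) = 2*sqrt(35) ≈ 11.832)
M(H, O) = 572 + O + 2*H (M(H, O) = (H + O) + (H + 572) = (H + O) + (572 + H) = 572 + O + 2*H)
M(695, T) + 3339919 = (572 + 2*sqrt(35) + 2*695) + 3339919 = (572 + 2*sqrt(35) + 1390) + 3339919 = (1962 + 2*sqrt(35)) + 3339919 = 3341881 + 2*sqrt(35)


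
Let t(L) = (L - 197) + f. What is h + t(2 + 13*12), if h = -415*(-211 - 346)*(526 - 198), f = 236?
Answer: 75819037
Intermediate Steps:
t(L) = 39 + L (t(L) = (L - 197) + 236 = (-197 + L) + 236 = 39 + L)
h = 75818840 (h = -(-231155)*328 = -415*(-182696) = 75818840)
h + t(2 + 13*12) = 75818840 + (39 + (2 + 13*12)) = 75818840 + (39 + (2 + 156)) = 75818840 + (39 + 158) = 75818840 + 197 = 75819037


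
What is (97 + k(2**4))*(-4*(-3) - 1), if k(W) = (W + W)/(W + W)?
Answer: 1078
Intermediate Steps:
k(W) = 1 (k(W) = (2*W)/((2*W)) = (2*W)*(1/(2*W)) = 1)
(97 + k(2**4))*(-4*(-3) - 1) = (97 + 1)*(-4*(-3) - 1) = 98*(12 - 1) = 98*11 = 1078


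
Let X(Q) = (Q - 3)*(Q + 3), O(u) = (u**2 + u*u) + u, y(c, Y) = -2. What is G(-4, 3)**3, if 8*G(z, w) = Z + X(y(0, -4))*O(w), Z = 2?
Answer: -1092727/512 ≈ -2134.2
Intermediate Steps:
O(u) = u + 2*u**2 (O(u) = (u**2 + u**2) + u = 2*u**2 + u = u + 2*u**2)
X(Q) = (-3 + Q)*(3 + Q)
G(z, w) = 1/4 - 5*w*(1 + 2*w)/8 (G(z, w) = (2 + (-9 + (-2)**2)*(w*(1 + 2*w)))/8 = (2 + (-9 + 4)*(w*(1 + 2*w)))/8 = (2 - 5*w*(1 + 2*w))/8 = 1/4 - 5*w*(1 + 2*w)/8)
G(-4, 3)**3 = (1/4 - 5/8*3*(1 + 2*3))**3 = (1/4 - 5/8*3*(1 + 6))**3 = (1/4 - 5/8*3*7)**3 = (1/4 - 105/8)**3 = (-103/8)**3 = -1092727/512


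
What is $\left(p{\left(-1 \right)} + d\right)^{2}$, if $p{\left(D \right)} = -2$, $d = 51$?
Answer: $2401$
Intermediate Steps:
$\left(p{\left(-1 \right)} + d\right)^{2} = \left(-2 + 51\right)^{2} = 49^{2} = 2401$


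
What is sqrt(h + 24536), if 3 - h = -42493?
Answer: 42*sqrt(38) ≈ 258.91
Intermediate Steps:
h = 42496 (h = 3 - 1*(-42493) = 3 + 42493 = 42496)
sqrt(h + 24536) = sqrt(42496 + 24536) = sqrt(67032) = 42*sqrt(38)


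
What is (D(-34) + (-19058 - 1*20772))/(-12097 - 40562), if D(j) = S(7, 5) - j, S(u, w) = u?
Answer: 4421/5851 ≈ 0.75560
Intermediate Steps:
D(j) = 7 - j
(D(-34) + (-19058 - 1*20772))/(-12097 - 40562) = ((7 - 1*(-34)) + (-19058 - 1*20772))/(-12097 - 40562) = ((7 + 34) + (-19058 - 20772))/(-52659) = (41 - 39830)*(-1/52659) = -39789*(-1/52659) = 4421/5851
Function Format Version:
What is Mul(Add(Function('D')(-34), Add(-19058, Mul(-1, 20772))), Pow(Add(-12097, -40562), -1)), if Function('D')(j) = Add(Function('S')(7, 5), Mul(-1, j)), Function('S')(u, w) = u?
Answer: Rational(4421, 5851) ≈ 0.75560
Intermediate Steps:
Function('D')(j) = Add(7, Mul(-1, j))
Mul(Add(Function('D')(-34), Add(-19058, Mul(-1, 20772))), Pow(Add(-12097, -40562), -1)) = Mul(Add(Add(7, Mul(-1, -34)), Add(-19058, Mul(-1, 20772))), Pow(Add(-12097, -40562), -1)) = Mul(Add(Add(7, 34), Add(-19058, -20772)), Pow(-52659, -1)) = Mul(Add(41, -39830), Rational(-1, 52659)) = Mul(-39789, Rational(-1, 52659)) = Rational(4421, 5851)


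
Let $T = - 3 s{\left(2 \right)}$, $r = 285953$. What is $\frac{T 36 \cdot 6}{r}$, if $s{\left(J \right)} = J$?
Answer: $- \frac{1296}{285953} \approx -0.0045322$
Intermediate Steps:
$T = -6$ ($T = \left(-3\right) 2 = -6$)
$\frac{T 36 \cdot 6}{r} = \frac{\left(-6\right) 36 \cdot 6}{285953} = \left(-216\right) 6 \cdot \frac{1}{285953} = \left(-1296\right) \frac{1}{285953} = - \frac{1296}{285953}$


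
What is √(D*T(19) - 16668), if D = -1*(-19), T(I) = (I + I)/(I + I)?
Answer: I*√16649 ≈ 129.03*I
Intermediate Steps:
T(I) = 1 (T(I) = (2*I)/((2*I)) = (2*I)*(1/(2*I)) = 1)
D = 19
√(D*T(19) - 16668) = √(19*1 - 16668) = √(19 - 16668) = √(-16649) = I*√16649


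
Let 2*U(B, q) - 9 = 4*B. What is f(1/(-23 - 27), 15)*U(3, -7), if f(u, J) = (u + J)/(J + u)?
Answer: 21/2 ≈ 10.500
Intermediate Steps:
U(B, q) = 9/2 + 2*B (U(B, q) = 9/2 + (4*B)/2 = 9/2 + 2*B)
f(u, J) = 1 (f(u, J) = (J + u)/(J + u) = 1)
f(1/(-23 - 27), 15)*U(3, -7) = 1*(9/2 + 2*3) = 1*(9/2 + 6) = 1*(21/2) = 21/2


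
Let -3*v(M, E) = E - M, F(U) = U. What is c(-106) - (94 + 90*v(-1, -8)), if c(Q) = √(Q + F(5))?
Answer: -304 + I*√101 ≈ -304.0 + 10.05*I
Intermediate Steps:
v(M, E) = -E/3 + M/3 (v(M, E) = -(E - M)/3 = -E/3 + M/3)
c(Q) = √(5 + Q) (c(Q) = √(Q + 5) = √(5 + Q))
c(-106) - (94 + 90*v(-1, -8)) = √(5 - 106) - (94 + 90*(-⅓*(-8) + (⅓)*(-1))) = √(-101) - (94 + 90*(8/3 - ⅓)) = I*√101 - (94 + 90*(7/3)) = I*√101 - (94 + 210) = I*√101 - 1*304 = I*√101 - 304 = -304 + I*√101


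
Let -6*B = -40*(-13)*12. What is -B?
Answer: 1040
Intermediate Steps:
B = -1040 (B = -(-40*(-13))*12/6 = -260*12/3 = -⅙*6240 = -1040)
-B = -1*(-1040) = 1040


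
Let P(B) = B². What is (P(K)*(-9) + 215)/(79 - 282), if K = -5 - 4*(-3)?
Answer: 226/203 ≈ 1.1133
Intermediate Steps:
K = 7 (K = -5 + 12 = 7)
(P(K)*(-9) + 215)/(79 - 282) = (7²*(-9) + 215)/(79 - 282) = (49*(-9) + 215)/(-203) = (-441 + 215)*(-1/203) = -226*(-1/203) = 226/203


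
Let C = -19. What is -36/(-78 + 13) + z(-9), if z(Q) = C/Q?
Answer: 1559/585 ≈ 2.6650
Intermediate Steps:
z(Q) = -19/Q
-36/(-78 + 13) + z(-9) = -36/(-78 + 13) - 19/(-9) = -36/(-65) - 19*(-⅑) = -1/65*(-36) + 19/9 = 36/65 + 19/9 = 1559/585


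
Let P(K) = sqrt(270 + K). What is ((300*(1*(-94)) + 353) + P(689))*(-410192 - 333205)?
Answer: 20701376259 - 743397*sqrt(959) ≈ 2.0678e+10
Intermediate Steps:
((300*(1*(-94)) + 353) + P(689))*(-410192 - 333205) = ((300*(1*(-94)) + 353) + sqrt(270 + 689))*(-410192 - 333205) = ((300*(-94) + 353) + sqrt(959))*(-743397) = ((-28200 + 353) + sqrt(959))*(-743397) = (-27847 + sqrt(959))*(-743397) = 20701376259 - 743397*sqrt(959)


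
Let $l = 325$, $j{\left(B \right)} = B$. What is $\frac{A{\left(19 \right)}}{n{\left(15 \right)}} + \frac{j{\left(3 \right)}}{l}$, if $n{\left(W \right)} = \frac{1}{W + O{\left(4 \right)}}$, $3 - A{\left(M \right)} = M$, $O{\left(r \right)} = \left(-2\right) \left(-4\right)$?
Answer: $- \frac{119597}{325} \approx -367.99$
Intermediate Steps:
$O{\left(r \right)} = 8$
$A{\left(M \right)} = 3 - M$
$n{\left(W \right)} = \frac{1}{8 + W}$ ($n{\left(W \right)} = \frac{1}{W + 8} = \frac{1}{8 + W}$)
$\frac{A{\left(19 \right)}}{n{\left(15 \right)}} + \frac{j{\left(3 \right)}}{l} = \frac{3 - 19}{\frac{1}{8 + 15}} + \frac{3}{325} = \frac{3 - 19}{\frac{1}{23}} + 3 \cdot \frac{1}{325} = - 16 \frac{1}{\frac{1}{23}} + \frac{3}{325} = \left(-16\right) 23 + \frac{3}{325} = -368 + \frac{3}{325} = - \frac{119597}{325}$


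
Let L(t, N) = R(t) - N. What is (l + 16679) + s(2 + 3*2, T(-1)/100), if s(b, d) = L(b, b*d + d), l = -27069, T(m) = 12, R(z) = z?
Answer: -259577/25 ≈ -10383.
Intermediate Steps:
L(t, N) = t - N
s(b, d) = b - d - b*d (s(b, d) = b - (b*d + d) = b - (d + b*d) = b + (-d - b*d) = b - d - b*d)
(l + 16679) + s(2 + 3*2, T(-1)/100) = (-27069 + 16679) + ((2 + 3*2) - 12/100*(1 + (2 + 3*2))) = -10390 + ((2 + 6) - 12*(1/100)*(1 + (2 + 6))) = -10390 + (8 - 1*3/25*(1 + 8)) = -10390 + (8 - 1*3/25*9) = -10390 + (8 - 27/25) = -10390 + 173/25 = -259577/25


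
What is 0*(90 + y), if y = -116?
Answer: 0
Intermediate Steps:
0*(90 + y) = 0*(90 - 116) = 0*(-26) = 0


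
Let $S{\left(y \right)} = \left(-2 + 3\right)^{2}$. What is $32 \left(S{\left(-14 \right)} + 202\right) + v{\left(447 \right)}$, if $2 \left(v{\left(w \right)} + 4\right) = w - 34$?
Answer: $\frac{13397}{2} \approx 6698.5$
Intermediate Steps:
$S{\left(y \right)} = 1$ ($S{\left(y \right)} = 1^{2} = 1$)
$v{\left(w \right)} = -21 + \frac{w}{2}$ ($v{\left(w \right)} = -4 + \frac{w - 34}{2} = -4 + \frac{-34 + w}{2} = -4 + \left(-17 + \frac{w}{2}\right) = -21 + \frac{w}{2}$)
$32 \left(S{\left(-14 \right)} + 202\right) + v{\left(447 \right)} = 32 \left(1 + 202\right) + \left(-21 + \frac{1}{2} \cdot 447\right) = 32 \cdot 203 + \left(-21 + \frac{447}{2}\right) = 6496 + \frac{405}{2} = \frac{13397}{2}$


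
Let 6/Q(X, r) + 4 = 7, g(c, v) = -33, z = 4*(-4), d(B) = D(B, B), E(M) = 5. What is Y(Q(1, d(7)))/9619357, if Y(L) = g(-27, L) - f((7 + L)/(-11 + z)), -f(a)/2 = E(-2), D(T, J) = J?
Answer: -23/9619357 ≈ -2.3910e-6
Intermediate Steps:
d(B) = B
z = -16
f(a) = -10 (f(a) = -2*5 = -10)
Q(X, r) = 2 (Q(X, r) = 6/(-4 + 7) = 6/3 = 6*(⅓) = 2)
Y(L) = -23 (Y(L) = -33 - 1*(-10) = -33 + 10 = -23)
Y(Q(1, d(7)))/9619357 = -23/9619357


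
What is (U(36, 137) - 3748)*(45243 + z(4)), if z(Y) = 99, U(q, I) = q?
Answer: -168309504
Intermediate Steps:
(U(36, 137) - 3748)*(45243 + z(4)) = (36 - 3748)*(45243 + 99) = -3712*45342 = -168309504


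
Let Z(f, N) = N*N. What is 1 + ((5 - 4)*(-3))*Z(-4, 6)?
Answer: -107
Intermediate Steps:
Z(f, N) = N²
1 + ((5 - 4)*(-3))*Z(-4, 6) = 1 + ((5 - 4)*(-3))*6² = 1 + (1*(-3))*36 = 1 - 3*36 = 1 - 108 = -107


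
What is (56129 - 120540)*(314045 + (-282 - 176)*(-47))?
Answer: -21614463681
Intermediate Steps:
(56129 - 120540)*(314045 + (-282 - 176)*(-47)) = -64411*(314045 - 458*(-47)) = -64411*(314045 + 21526) = -64411*335571 = -21614463681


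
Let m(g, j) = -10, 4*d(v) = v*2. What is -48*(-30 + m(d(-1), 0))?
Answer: 1920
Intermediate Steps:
d(v) = v/2 (d(v) = (v*2)/4 = (2*v)/4 = v/2)
-48*(-30 + m(d(-1), 0)) = -48*(-30 - 10) = -48*(-40) = 1920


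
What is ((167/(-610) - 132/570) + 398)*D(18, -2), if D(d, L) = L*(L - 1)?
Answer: 13820889/5795 ≈ 2385.0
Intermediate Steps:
D(d, L) = L*(-1 + L)
((167/(-610) - 132/570) + 398)*D(18, -2) = ((167/(-610) - 132/570) + 398)*(-2*(-1 - 2)) = ((167*(-1/610) - 132*1/570) + 398)*(-2*(-3)) = ((-167/610 - 22/95) + 398)*6 = (-5857/11590 + 398)*6 = (4606963/11590)*6 = 13820889/5795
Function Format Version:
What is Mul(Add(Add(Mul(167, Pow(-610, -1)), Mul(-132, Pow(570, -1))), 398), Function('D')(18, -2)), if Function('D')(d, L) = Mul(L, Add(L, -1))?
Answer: Rational(13820889, 5795) ≈ 2385.0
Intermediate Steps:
Function('D')(d, L) = Mul(L, Add(-1, L))
Mul(Add(Add(Mul(167, Pow(-610, -1)), Mul(-132, Pow(570, -1))), 398), Function('D')(18, -2)) = Mul(Add(Add(Mul(167, Pow(-610, -1)), Mul(-132, Pow(570, -1))), 398), Mul(-2, Add(-1, -2))) = Mul(Add(Add(Mul(167, Rational(-1, 610)), Mul(-132, Rational(1, 570))), 398), Mul(-2, -3)) = Mul(Add(Add(Rational(-167, 610), Rational(-22, 95)), 398), 6) = Mul(Add(Rational(-5857, 11590), 398), 6) = Mul(Rational(4606963, 11590), 6) = Rational(13820889, 5795)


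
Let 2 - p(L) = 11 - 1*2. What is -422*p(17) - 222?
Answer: 2732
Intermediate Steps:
p(L) = -7 (p(L) = 2 - (11 - 1*2) = 2 - (11 - 2) = 2 - 1*9 = 2 - 9 = -7)
-422*p(17) - 222 = -422*(-7) - 222 = 2954 - 222 = 2732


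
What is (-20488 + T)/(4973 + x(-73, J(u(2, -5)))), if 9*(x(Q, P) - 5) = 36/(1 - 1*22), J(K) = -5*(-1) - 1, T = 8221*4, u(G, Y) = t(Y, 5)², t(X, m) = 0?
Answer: 130158/52267 ≈ 2.4903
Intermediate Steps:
u(G, Y) = 0 (u(G, Y) = 0² = 0)
T = 32884
J(K) = 4 (J(K) = 5 - 1 = 4)
x(Q, P) = 101/21 (x(Q, P) = 5 + (36/(1 - 1*22))/9 = 5 + (36/(1 - 22))/9 = 5 + (36/(-21))/9 = 5 + (36*(-1/21))/9 = 5 + (⅑)*(-12/7) = 5 - 4/21 = 101/21)
(-20488 + T)/(4973 + x(-73, J(u(2, -5)))) = (-20488 + 32884)/(4973 + 101/21) = 12396/(104534/21) = 12396*(21/104534) = 130158/52267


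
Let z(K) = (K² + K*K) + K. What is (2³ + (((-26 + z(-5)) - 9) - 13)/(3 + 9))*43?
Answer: 1333/4 ≈ 333.25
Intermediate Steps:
z(K) = K + 2*K² (z(K) = (K² + K²) + K = 2*K² + K = K + 2*K²)
(2³ + (((-26 + z(-5)) - 9) - 13)/(3 + 9))*43 = (2³ + (((-26 - 5*(1 + 2*(-5))) - 9) - 13)/(3 + 9))*43 = (8 + (((-26 - 5*(1 - 10)) - 9) - 13)/12)*43 = (8 + (((-26 - 5*(-9)) - 9) - 13)*(1/12))*43 = (8 + (((-26 + 45) - 9) - 13)*(1/12))*43 = (8 + ((19 - 9) - 13)*(1/12))*43 = (8 + (10 - 13)*(1/12))*43 = (8 - 3*1/12)*43 = (8 - ¼)*43 = (31/4)*43 = 1333/4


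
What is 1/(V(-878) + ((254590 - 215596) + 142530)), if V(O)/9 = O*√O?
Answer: 15127/7314557574 + 439*I*√878/4876371716 ≈ 2.0681e-6 + 2.6676e-6*I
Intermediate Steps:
V(O) = 9*O^(3/2) (V(O) = 9*(O*√O) = 9*O^(3/2))
1/(V(-878) + ((254590 - 215596) + 142530)) = 1/(9*(-878)^(3/2) + ((254590 - 215596) + 142530)) = 1/(9*(-878*I*√878) + (38994 + 142530)) = 1/(-7902*I*√878 + 181524) = 1/(181524 - 7902*I*√878)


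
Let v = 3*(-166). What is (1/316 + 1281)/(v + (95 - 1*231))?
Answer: -404797/200344 ≈ -2.0205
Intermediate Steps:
v = -498
(1/316 + 1281)/(v + (95 - 1*231)) = (1/316 + 1281)/(-498 + (95 - 1*231)) = (1/316 + 1281)/(-498 + (95 - 231)) = 404797/(316*(-498 - 136)) = (404797/316)/(-634) = (404797/316)*(-1/634) = -404797/200344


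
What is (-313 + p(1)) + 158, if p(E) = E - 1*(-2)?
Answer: -152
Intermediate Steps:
p(E) = 2 + E (p(E) = E + 2 = 2 + E)
(-313 + p(1)) + 158 = (-313 + (2 + 1)) + 158 = (-313 + 3) + 158 = -310 + 158 = -152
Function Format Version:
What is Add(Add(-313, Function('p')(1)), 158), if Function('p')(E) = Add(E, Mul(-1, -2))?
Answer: -152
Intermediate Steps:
Function('p')(E) = Add(2, E) (Function('p')(E) = Add(E, 2) = Add(2, E))
Add(Add(-313, Function('p')(1)), 158) = Add(Add(-313, Add(2, 1)), 158) = Add(Add(-313, 3), 158) = Add(-310, 158) = -152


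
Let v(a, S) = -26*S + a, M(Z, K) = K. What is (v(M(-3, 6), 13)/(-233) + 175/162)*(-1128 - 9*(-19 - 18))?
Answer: -25058135/12582 ≈ -1991.6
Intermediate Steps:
v(a, S) = a - 26*S
(v(M(-3, 6), 13)/(-233) + 175/162)*(-1128 - 9*(-19 - 18)) = ((6 - 26*13)/(-233) + 175/162)*(-1128 - 9*(-19 - 18)) = ((6 - 338)*(-1/233) + 175*(1/162))*(-1128 - 9*(-37)) = (-332*(-1/233) + 175/162)*(-1128 + 333) = (332/233 + 175/162)*(-795) = (94559/37746)*(-795) = -25058135/12582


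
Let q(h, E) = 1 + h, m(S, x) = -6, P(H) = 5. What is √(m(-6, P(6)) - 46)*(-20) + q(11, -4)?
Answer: 12 - 40*I*√13 ≈ 12.0 - 144.22*I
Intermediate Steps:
√(m(-6, P(6)) - 46)*(-20) + q(11, -4) = √(-6 - 46)*(-20) + (1 + 11) = √(-52)*(-20) + 12 = (2*I*√13)*(-20) + 12 = -40*I*√13 + 12 = 12 - 40*I*√13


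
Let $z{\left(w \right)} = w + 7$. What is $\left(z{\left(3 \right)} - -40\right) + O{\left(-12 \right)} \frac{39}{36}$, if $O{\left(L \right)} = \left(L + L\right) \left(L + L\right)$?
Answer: $674$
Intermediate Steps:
$z{\left(w \right)} = 7 + w$
$O{\left(L \right)} = 4 L^{2}$ ($O{\left(L \right)} = 2 L 2 L = 4 L^{2}$)
$\left(z{\left(3 \right)} - -40\right) + O{\left(-12 \right)} \frac{39}{36} = \left(\left(7 + 3\right) - -40\right) + 4 \left(-12\right)^{2} \cdot \frac{39}{36} = \left(10 + 40\right) + 4 \cdot 144 \cdot 39 \cdot \frac{1}{36} = 50 + 576 \cdot \frac{13}{12} = 50 + 624 = 674$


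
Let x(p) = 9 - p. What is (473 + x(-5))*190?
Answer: 92530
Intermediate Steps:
(473 + x(-5))*190 = (473 + (9 - 1*(-5)))*190 = (473 + (9 + 5))*190 = (473 + 14)*190 = 487*190 = 92530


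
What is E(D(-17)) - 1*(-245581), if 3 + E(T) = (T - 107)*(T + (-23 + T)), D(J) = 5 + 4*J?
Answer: 270908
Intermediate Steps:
E(T) = -3 + (-107 + T)*(-23 + 2*T) (E(T) = -3 + (T - 107)*(T + (-23 + T)) = -3 + (-107 + T)*(-23 + 2*T))
E(D(-17)) - 1*(-245581) = (2458 - 237*(5 + 4*(-17)) + 2*(5 + 4*(-17))**2) - 1*(-245581) = (2458 - 237*(5 - 68) + 2*(5 - 68)**2) + 245581 = (2458 - 237*(-63) + 2*(-63)**2) + 245581 = (2458 + 14931 + 2*3969) + 245581 = (2458 + 14931 + 7938) + 245581 = 25327 + 245581 = 270908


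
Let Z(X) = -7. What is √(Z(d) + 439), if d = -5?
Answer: 12*√3 ≈ 20.785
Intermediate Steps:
√(Z(d) + 439) = √(-7 + 439) = √432 = 12*√3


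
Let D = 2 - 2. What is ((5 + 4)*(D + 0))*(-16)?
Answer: 0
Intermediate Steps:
D = 0
((5 + 4)*(D + 0))*(-16) = ((5 + 4)*(0 + 0))*(-16) = (9*0)*(-16) = 0*(-16) = 0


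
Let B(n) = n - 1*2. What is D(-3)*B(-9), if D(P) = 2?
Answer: -22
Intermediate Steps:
B(n) = -2 + n (B(n) = n - 2 = -2 + n)
D(-3)*B(-9) = 2*(-2 - 9) = 2*(-11) = -22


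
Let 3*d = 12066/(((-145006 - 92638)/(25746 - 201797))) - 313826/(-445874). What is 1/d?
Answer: 7224496422/21527593521587 ≈ 0.00033559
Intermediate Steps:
d = 21527593521587/7224496422 (d = (12066/(((-145006 - 92638)/(25746 - 201797))) - 313826/(-445874))/3 = (12066/((-237644/(-176051))) - 313826*(-1/445874))/3 = (12066/((-237644*(-1/176051))) + 156913/222937)/3 = (12066/(237644/176051) + 156913/222937)/3 = (12066*(176051/237644) + 156913/222937)/3 = (1062115683/118822 + 156913/222937)/3 = (⅓)*(21527593521587/2408165474) = 21527593521587/7224496422 ≈ 2979.8)
1/d = 1/(21527593521587/7224496422) = 7224496422/21527593521587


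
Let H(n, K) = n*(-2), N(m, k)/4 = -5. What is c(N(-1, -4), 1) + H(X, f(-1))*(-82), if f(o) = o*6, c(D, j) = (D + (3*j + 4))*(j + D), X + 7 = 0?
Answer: -901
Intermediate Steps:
X = -7 (X = -7 + 0 = -7)
N(m, k) = -20 (N(m, k) = 4*(-5) = -20)
c(D, j) = (D + j)*(4 + D + 3*j) (c(D, j) = (D + (4 + 3*j))*(D + j) = (4 + D + 3*j)*(D + j) = (D + j)*(4 + D + 3*j))
f(o) = 6*o
H(n, K) = -2*n
c(N(-1, -4), 1) + H(X, f(-1))*(-82) = ((-20)**2 + 3*1**2 + 4*(-20) + 4*1 + 4*(-20)*1) - 2*(-7)*(-82) = (400 + 3*1 - 80 + 4 - 80) + 14*(-82) = (400 + 3 - 80 + 4 - 80) - 1148 = 247 - 1148 = -901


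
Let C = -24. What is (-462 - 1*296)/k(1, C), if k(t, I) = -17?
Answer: 758/17 ≈ 44.588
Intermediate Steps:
(-462 - 1*296)/k(1, C) = (-462 - 1*296)/(-17) = (-462 - 296)*(-1/17) = -758*(-1/17) = 758/17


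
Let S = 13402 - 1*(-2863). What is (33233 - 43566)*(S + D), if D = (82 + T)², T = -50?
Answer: -178647237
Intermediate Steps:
D = 1024 (D = (82 - 50)² = 32² = 1024)
S = 16265 (S = 13402 + 2863 = 16265)
(33233 - 43566)*(S + D) = (33233 - 43566)*(16265 + 1024) = -10333*17289 = -178647237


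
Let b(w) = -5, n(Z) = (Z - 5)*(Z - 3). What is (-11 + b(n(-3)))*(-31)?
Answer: 496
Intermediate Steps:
n(Z) = (-5 + Z)*(-3 + Z)
(-11 + b(n(-3)))*(-31) = (-11 - 5)*(-31) = -16*(-31) = 496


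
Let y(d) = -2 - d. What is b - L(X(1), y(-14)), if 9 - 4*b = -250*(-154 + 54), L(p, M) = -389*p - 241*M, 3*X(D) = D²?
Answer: -38713/12 ≈ -3226.1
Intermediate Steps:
X(D) = D²/3
b = -24991/4 (b = 9/4 - (-125)*(-154 + 54)/2 = 9/4 - (-125)*(-100)/2 = 9/4 - ¼*25000 = 9/4 - 6250 = -24991/4 ≈ -6247.8)
b - L(X(1), y(-14)) = -24991/4 - (-389*1²/3 - 241*(-2 - 1*(-14))) = -24991/4 - (-389/3 - 241*(-2 + 14)) = -24991/4 - (-389*⅓ - 241*12) = -24991/4 - (-389/3 - 2892) = -24991/4 - 1*(-9065/3) = -24991/4 + 9065/3 = -38713/12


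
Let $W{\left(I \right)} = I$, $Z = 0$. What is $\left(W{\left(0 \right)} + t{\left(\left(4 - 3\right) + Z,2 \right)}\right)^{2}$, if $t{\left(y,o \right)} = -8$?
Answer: $64$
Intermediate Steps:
$\left(W{\left(0 \right)} + t{\left(\left(4 - 3\right) + Z,2 \right)}\right)^{2} = \left(0 - 8\right)^{2} = \left(-8\right)^{2} = 64$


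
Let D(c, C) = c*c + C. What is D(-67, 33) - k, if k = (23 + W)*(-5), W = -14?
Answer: 4567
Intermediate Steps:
D(c, C) = C + c**2 (D(c, C) = c**2 + C = C + c**2)
k = -45 (k = (23 - 14)*(-5) = 9*(-5) = -45)
D(-67, 33) - k = (33 + (-67)**2) - 1*(-45) = (33 + 4489) + 45 = 4522 + 45 = 4567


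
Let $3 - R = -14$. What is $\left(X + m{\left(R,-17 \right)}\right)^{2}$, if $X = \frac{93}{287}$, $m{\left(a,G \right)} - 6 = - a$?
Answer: $\frac{9388096}{82369} \approx 113.98$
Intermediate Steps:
$R = 17$ ($R = 3 - -14 = 3 + 14 = 17$)
$m{\left(a,G \right)} = 6 - a$
$X = \frac{93}{287}$ ($X = 93 \cdot \frac{1}{287} = \frac{93}{287} \approx 0.32404$)
$\left(X + m{\left(R,-17 \right)}\right)^{2} = \left(\frac{93}{287} + \left(6 - 17\right)\right)^{2} = \left(\frac{93}{287} - 11\right)^{2} = \left(- \frac{3064}{287}\right)^{2} = \frac{9388096}{82369}$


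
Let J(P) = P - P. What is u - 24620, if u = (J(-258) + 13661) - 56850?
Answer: -67809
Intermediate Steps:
J(P) = 0
u = -43189 (u = (0 + 13661) - 56850 = 13661 - 56850 = -43189)
u - 24620 = -43189 - 24620 = -67809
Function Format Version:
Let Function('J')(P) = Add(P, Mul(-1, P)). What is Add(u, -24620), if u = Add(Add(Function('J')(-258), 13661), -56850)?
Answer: -67809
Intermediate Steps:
Function('J')(P) = 0
u = -43189 (u = Add(Add(0, 13661), -56850) = Add(13661, -56850) = -43189)
Add(u, -24620) = Add(-43189, -24620) = -67809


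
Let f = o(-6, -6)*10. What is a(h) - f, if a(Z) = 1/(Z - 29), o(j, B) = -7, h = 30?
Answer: 71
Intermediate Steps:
f = -70 (f = -7*10 = -70)
a(Z) = 1/(-29 + Z)
a(h) - f = 1/(-29 + 30) - 1*(-70) = 1/1 + 70 = 1 + 70 = 71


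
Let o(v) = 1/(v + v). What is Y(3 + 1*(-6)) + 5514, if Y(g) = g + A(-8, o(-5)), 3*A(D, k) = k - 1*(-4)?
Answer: 55123/10 ≈ 5512.3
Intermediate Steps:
o(v) = 1/(2*v)
A(D, k) = 4/3 + k/3 (A(D, k) = (k - 1*(-4))/3 = (k + 4)/3 = (4 + k)/3 = 4/3 + k/3)
Y(g) = 13/10 + g (Y(g) = g + (4/3 + ((1/2)/(-5))/3) = g + (4/3 + ((1/2)*(-1/5))/3) = g + (4/3 + (1/3)*(-1/10)) = g + (4/3 - 1/30) = g + 13/10 = 13/10 + g)
Y(3 + 1*(-6)) + 5514 = (13/10 + (3 + 1*(-6))) + 5514 = (13/10 + (3 - 6)) + 5514 = (13/10 - 3) + 5514 = -17/10 + 5514 = 55123/10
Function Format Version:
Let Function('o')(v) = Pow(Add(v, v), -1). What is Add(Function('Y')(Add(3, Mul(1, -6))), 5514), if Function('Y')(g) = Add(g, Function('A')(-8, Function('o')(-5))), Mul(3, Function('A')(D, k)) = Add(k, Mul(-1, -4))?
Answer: Rational(55123, 10) ≈ 5512.3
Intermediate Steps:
Function('o')(v) = Mul(Rational(1, 2), Pow(v, -1)) (Function('o')(v) = Pow(Mul(2, v), -1) = Mul(Rational(1, 2), Pow(v, -1)))
Function('A')(D, k) = Add(Rational(4, 3), Mul(Rational(1, 3), k)) (Function('A')(D, k) = Mul(Rational(1, 3), Add(k, Mul(-1, -4))) = Mul(Rational(1, 3), Add(k, 4)) = Mul(Rational(1, 3), Add(4, k)) = Add(Rational(4, 3), Mul(Rational(1, 3), k)))
Function('Y')(g) = Add(Rational(13, 10), g) (Function('Y')(g) = Add(g, Add(Rational(4, 3), Mul(Rational(1, 3), Mul(Rational(1, 2), Pow(-5, -1))))) = Add(g, Add(Rational(4, 3), Mul(Rational(1, 3), Mul(Rational(1, 2), Rational(-1, 5))))) = Add(g, Add(Rational(4, 3), Mul(Rational(1, 3), Rational(-1, 10)))) = Add(g, Add(Rational(4, 3), Rational(-1, 30))) = Add(g, Rational(13, 10)) = Add(Rational(13, 10), g))
Add(Function('Y')(Add(3, Mul(1, -6))), 5514) = Add(Add(Rational(13, 10), Add(3, Mul(1, -6))), 5514) = Add(Add(Rational(13, 10), Add(3, -6)), 5514) = Add(Add(Rational(13, 10), -3), 5514) = Add(Rational(-17, 10), 5514) = Rational(55123, 10)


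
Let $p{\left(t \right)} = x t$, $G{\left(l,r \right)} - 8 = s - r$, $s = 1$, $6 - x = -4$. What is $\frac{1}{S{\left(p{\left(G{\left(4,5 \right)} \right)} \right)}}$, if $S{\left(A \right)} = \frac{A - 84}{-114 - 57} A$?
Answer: $\frac{171}{1760} \approx 0.097159$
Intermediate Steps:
$x = 10$ ($x = 6 - -4 = 6 + 4 = 10$)
$G{\left(l,r \right)} = 9 - r$ ($G{\left(l,r \right)} = 8 - \left(-1 + r\right) = 9 - r$)
$p{\left(t \right)} = 10 t$
$S{\left(A \right)} = A \left(\frac{28}{57} - \frac{A}{171}\right)$ ($S{\left(A \right)} = \frac{-84 + A}{-171} A = \left(-84 + A\right) \left(- \frac{1}{171}\right) A = \left(\frac{28}{57} - \frac{A}{171}\right) A = A \left(\frac{28}{57} - \frac{A}{171}\right)$)
$\frac{1}{S{\left(p{\left(G{\left(4,5 \right)} \right)} \right)}} = \frac{1}{\frac{1}{171} \cdot 10 \left(9 - 5\right) \left(84 - 10 \left(9 - 5\right)\right)} = \frac{1}{\frac{1}{171} \cdot 10 \cdot 4 \left(84 - 10 \cdot 4\right)} = \frac{1}{\frac{1}{171} \cdot 40 \left(84 - 40\right)} = \frac{1}{\frac{1}{171} \cdot 40 \cdot 44} = \frac{1}{\frac{1760}{171}} = \frac{171}{1760}$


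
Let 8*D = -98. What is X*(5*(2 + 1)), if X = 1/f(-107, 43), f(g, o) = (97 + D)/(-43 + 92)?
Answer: 980/113 ≈ 8.6726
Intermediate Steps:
D = -49/4 (D = (1/8)*(-98) = -49/4 ≈ -12.250)
f(g, o) = 339/196 (f(g, o) = (97 - 49/4)/(-43 + 92) = (339/4)/49 = (339/4)*(1/49) = 339/196)
X = 196/339 (X = 1/(339/196) = 196/339 ≈ 0.57817)
X*(5*(2 + 1)) = 196*(5*(2 + 1))/339 = 196*(5*3)/339 = (196/339)*15 = 980/113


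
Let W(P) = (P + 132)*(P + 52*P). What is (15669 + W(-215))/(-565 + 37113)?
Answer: 480727/18274 ≈ 26.307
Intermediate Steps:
W(P) = 53*P*(132 + P) (W(P) = (132 + P)*(53*P) = 53*P*(132 + P))
(15669 + W(-215))/(-565 + 37113) = (15669 + 53*(-215)*(132 - 215))/(-565 + 37113) = (15669 + 53*(-215)*(-83))/36548 = (15669 + 945785)*(1/36548) = 961454*(1/36548) = 480727/18274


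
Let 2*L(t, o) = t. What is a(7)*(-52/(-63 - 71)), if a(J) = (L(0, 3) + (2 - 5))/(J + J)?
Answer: -39/469 ≈ -0.083156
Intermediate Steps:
L(t, o) = t/2
a(J) = -3/(2*J) (a(J) = ((½)*0 + (2 - 5))/(J + J) = (0 - 3)/((2*J)) = -3/(2*J))
a(7)*(-52/(-63 - 71)) = (-3/2/7)*(-52/(-63 - 71)) = (-3/2*⅐)*(-52/(-134)) = -(-78)*(-1)/(7*134) = -3/14*26/67 = -39/469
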